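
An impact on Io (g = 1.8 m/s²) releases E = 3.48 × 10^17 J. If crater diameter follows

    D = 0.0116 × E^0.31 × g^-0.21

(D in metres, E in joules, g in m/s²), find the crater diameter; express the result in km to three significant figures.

E^0.31 = (3.48 × 10^17)^0.31 = 2.741 × 10^5
g^-0.21 = 1.8^-0.21 = 0.8839
D = 0.0116 × 2.741 × 10^5 × 0.8839 = 2810 m
   = 2.810 km

D ≈ 2.81 km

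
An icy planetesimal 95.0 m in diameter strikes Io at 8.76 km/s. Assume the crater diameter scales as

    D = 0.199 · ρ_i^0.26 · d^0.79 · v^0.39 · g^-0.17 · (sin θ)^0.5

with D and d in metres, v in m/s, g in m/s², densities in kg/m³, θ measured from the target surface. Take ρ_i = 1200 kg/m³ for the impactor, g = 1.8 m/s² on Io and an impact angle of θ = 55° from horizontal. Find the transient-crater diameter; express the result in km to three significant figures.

D ≈ 1.30 km

In SI units: v = 8760 m/s.
ρ_i^0.26 = 1200^0.26 = 6.318
d^0.79 = 95^0.79 = 36.51
v^0.39 = 8760^0.39 = 34.48
g^-0.17 = 1.8^-0.17 = 0.9049
(sin 55°)^0.5 = 0.8192^0.5 = 0.9051
D = 0.199 × 6.318 × 36.51 × 34.48 × 0.9049 × 0.9051 = 1296 m
   = 1.296 km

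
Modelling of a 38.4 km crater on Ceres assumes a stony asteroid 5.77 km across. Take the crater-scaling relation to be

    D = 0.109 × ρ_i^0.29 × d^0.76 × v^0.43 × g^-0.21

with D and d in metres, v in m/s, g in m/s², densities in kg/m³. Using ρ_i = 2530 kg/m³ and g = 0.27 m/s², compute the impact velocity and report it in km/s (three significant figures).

v ≈ 4.78 km/s

Rearranging for v: v = [D / (0.109 · 2530^0.29 · 5770^0.76 · 0.27^-0.21)]^(1/0.43).
D = 38400 m.
2530^0.29 = 9.703
5770^0.76 = 721.9
0.27^-0.21 = 1.316
Denominator = 0.109 × 9.703 × 721.9 × 1.316 = 1005
D / 1005 = 38400 / 1005 = 38.21
v = 38.21^(1/0.43) = 38.21^2.3256 = 4781 m/s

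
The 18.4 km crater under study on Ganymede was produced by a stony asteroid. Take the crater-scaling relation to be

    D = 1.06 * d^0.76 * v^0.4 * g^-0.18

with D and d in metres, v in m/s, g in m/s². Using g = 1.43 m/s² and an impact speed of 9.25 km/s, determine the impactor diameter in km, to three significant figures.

Rearranging for d: d = [D / (1.06 · 9250^0.4 · 1.43^-0.18)]^(1/0.76).
D = 18400 m.
9250^0.4 = 38.59
1.43^-0.18 = 0.9376
Denominator = 1.06 × 38.59 × 0.9376 = 38.35
D / 38.35 = 18400 / 38.35 = 479.8
d = 479.8^(1/0.76) = 479.8^1.3158 = 3371 m

d ≈ 3.37 km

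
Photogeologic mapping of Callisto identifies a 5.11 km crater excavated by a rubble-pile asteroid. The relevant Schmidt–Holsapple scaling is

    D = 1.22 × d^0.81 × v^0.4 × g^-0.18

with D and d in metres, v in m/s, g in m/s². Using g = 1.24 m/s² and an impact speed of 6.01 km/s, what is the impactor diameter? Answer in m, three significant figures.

d ≈ 423 m

Rearranging for d: d = [D / (1.22 · 6010^0.4 · 1.24^-0.18)]^(1/0.81).
D = 5110 m.
6010^0.4 = 32.48
1.24^-0.18 = 0.9620
Denominator = 1.22 × 32.48 × 0.9620 = 38.12
D / 38.12 = 5110 / 38.12 = 134.1
d = 134.1^(1/0.81) = 134.1^1.2346 = 423.2 m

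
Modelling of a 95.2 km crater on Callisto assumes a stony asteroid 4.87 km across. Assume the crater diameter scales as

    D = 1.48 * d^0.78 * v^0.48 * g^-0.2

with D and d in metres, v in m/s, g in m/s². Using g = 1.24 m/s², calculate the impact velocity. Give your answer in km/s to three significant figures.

Rearranging for v: v = [D / (1.48 · 4870^0.78 · 1.24^-0.2)]^(1/0.48).
D = 95200 m.
4870^0.78 = 752.1
1.24^-0.2 = 0.9579
Denominator = 1.48 × 752.1 × 0.9579 = 1066
D / 1066 = 95200 / 1066 = 89.31
v = 89.31^(1/0.48) = 89.31^2.0833 = 11596 m/s

v ≈ 11.6 km/s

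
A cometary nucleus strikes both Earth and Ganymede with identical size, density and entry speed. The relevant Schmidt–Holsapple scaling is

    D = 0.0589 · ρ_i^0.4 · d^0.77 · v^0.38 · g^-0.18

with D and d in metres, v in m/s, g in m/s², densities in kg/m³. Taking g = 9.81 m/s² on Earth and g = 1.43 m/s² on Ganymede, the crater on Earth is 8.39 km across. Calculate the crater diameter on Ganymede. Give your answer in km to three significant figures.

D ≈ 11.9 km

All impactor-dependent factors cancel in the ratio, leaving D_Ganymede/D_Earth = (g_Ganymede/g_Earth)^-0.18.
(1.43/9.81)^-0.18 = 0.1458^-0.18 = 1.414
D_Ganymede = 1.414 × 8.39 km = 11.9 km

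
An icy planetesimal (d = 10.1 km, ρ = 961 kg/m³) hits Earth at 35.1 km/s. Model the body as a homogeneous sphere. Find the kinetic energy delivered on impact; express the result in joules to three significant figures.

d = 10100 m; v = 35100 m/s.
Mass m = (π/6) ρ d³ = (π/6) × 961 × (10100)³ = 5.184 × 10^14 kg
E = ½ m v² = 0.5 × 5.184 × 10^14 × (35100)² = 3.193 × 10^23 J

E ≈ 3.19 × 10^23 J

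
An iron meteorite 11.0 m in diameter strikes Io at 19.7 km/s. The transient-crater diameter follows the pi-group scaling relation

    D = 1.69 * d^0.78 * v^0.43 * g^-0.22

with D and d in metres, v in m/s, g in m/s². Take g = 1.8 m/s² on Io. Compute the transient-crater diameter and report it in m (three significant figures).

In SI units: v = 19700 m/s.
d^0.78 = 11^0.78 = 6.491
v^0.43 = 19700^0.43 = 70.25
g^-0.22 = 1.8^-0.22 = 0.8787
D = 1.69 × 6.491 × 70.25 × 0.8787 = 677.2 m

D ≈ 677 m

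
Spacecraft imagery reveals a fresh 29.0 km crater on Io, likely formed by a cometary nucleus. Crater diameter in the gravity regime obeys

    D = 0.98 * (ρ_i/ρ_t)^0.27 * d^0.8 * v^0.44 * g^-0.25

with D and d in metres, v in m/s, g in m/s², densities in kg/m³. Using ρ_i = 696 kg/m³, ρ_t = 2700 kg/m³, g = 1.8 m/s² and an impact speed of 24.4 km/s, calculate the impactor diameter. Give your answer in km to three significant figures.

d ≈ 2.85 km

Rearranging for d: d = [D / (0.98 · (696/2700)^0.27 · 24400^0.44 · 1.8^-0.25)]^(1/0.8).
D = 29000 m.
(696/2700)^0.27 = 0.6935
24400^0.44 = 85.20
1.8^-0.25 = 0.8633
Denominator = 0.98 × 0.6935 × 85.20 × 0.8633 = 49.99
D / 49.99 = 29000 / 49.99 = 580.1
d = 580.1^(1/0.8) = 580.1^1.25 = 2847 m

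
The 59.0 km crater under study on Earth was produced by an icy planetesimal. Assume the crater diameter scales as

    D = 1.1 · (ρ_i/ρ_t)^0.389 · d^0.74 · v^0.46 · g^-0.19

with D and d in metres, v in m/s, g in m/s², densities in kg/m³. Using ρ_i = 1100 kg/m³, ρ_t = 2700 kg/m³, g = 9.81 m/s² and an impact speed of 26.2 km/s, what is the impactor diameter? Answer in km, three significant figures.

Rearranging for d: d = [D / (1.1 · (1100/2700)^0.389 · 26200^0.46 · 9.81^-0.19)]^(1/0.74).
D = 59000 m.
(1100/2700)^0.389 = 0.7052
26200^0.46 = 107.8
9.81^-0.19 = 0.6480
Denominator = 1.1 × 0.7052 × 107.8 × 0.6480 = 54.19
D / 54.19 = 59000 / 54.19 = 1089
d = 1089^(1/0.74) = 1089^1.3514 = 12713 m

d ≈ 12.7 km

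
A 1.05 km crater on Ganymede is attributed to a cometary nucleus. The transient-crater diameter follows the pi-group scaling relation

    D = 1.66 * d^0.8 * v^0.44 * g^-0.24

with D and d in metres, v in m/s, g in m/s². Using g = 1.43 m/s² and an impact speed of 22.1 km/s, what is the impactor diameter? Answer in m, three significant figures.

d ≈ 14.4 m

Rearranging for d: d = [D / (1.66 · 22100^0.44 · 1.43^-0.24)]^(1/0.8).
D = 1050 m.
22100^0.44 = 81.57
1.43^-0.24 = 0.9177
Denominator = 1.66 × 81.57 × 0.9177 = 124.3
D / 124.3 = 1050 / 124.3 = 8.447
d = 8.447^(1/0.8) = 8.447^1.25 = 14.40 m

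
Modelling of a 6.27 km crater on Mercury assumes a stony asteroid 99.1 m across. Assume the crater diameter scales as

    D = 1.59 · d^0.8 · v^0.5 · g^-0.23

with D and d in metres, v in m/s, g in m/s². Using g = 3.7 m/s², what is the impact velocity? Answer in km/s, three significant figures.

v ≈ 18.2 km/s

Rearranging for v: v = [D / (1.59 · 99.1^0.8 · 3.7^-0.23)]^(1/0.5).
D = 6270 m.
99.1^0.8 = 39.52
3.7^-0.23 = 0.7401
Denominator = 1.59 × 39.52 × 0.7401 = 46.51
D / 46.51 = 6270 / 46.51 = 134.8
v = 134.8^(1/0.5) = 134.8^2 = 18171 m/s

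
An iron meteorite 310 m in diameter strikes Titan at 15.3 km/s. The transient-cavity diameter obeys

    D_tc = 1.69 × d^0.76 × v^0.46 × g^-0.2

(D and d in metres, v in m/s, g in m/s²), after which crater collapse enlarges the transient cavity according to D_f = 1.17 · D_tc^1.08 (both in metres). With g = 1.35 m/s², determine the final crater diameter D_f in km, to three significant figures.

v = 15300 m/s.
d^0.76 = 310^0.76 = 78.24
v^0.46 = 15300^0.46 = 84.13
g^-0.2 = 1.35^-0.2 = 0.9417
D_tc = 1.69 × 78.24 × 84.13 × 0.9417 = 10480 m
D_f = 1.17 × (10480)^1.08 = 25714 m
     = 25.71 km

D_f ≈ 25.7 km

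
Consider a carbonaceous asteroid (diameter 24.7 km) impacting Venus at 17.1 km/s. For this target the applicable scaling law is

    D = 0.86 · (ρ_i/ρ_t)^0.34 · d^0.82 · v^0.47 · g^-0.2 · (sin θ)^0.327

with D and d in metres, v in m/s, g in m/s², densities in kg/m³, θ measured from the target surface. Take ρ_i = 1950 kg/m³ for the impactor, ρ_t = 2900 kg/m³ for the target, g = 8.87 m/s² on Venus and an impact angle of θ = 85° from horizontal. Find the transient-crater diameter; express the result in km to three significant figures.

D ≈ 189 km

In SI units: d = 24700 m, v = 17100 m/s.
(ρ_i/ρ_t)^0.34 = (1950/2900)^0.34 = 0.8738
d^0.82 = 24700^0.82 = 4000
v^0.47 = 17100^0.47 = 97.61
g^-0.2 = 8.87^-0.2 = 0.6463
(sin 85°)^0.327 = 0.9962^0.327 = 0.9988
D = 0.86 × 0.8738 × 4000 × 97.61 × 0.6463 × 0.9988 = 1.894 × 10^5 m
   = 189.4 km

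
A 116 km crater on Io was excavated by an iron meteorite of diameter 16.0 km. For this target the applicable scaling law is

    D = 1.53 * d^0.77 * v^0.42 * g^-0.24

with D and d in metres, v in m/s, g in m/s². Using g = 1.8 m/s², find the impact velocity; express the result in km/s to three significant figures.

Rearranging for v: v = [D / (1.53 · 16000^0.77 · 1.8^-0.24)]^(1/0.42).
D = 116000 m.
16000^0.77 = 1727
1.8^-0.24 = 0.8684
Denominator = 1.53 × 1727 × 0.8684 = 2295
D / 2295 = 116000 / 2295 = 50.54
v = 50.54^(1/0.42) = 50.54^2.381 = 11386 m/s

v ≈ 11.4 km/s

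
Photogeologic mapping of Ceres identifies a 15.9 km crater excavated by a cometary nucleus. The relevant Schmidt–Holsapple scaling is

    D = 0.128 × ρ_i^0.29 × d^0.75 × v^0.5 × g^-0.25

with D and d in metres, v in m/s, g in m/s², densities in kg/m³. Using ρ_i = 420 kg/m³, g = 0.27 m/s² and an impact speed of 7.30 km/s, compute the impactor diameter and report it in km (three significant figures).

Rearranging for d: d = [D / (0.128 · 420^0.29 · 7300^0.5 · 0.27^-0.25)]^(1/0.75).
D = 15900 m.
420^0.29 = 5.764
7300^0.5 = 85.44
0.27^-0.25 = 1.387
Denominator = 0.128 × 5.764 × 85.44 × 1.387 = 87.43
D / 87.43 = 15900 / 87.43 = 181.9
d = 181.9^(1/0.75) = 181.9^1.3333 = 1030 m

d ≈ 1.03 km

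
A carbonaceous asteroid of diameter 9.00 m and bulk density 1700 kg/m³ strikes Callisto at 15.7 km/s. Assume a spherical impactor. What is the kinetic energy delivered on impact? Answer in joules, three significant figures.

v = 15700 m/s.
Mass m = (π/6) ρ d³ = (π/6) × 1700 × (9)³ = 6.489 × 10^5 kg
E = ½ m v² = 0.5 × 6.489 × 10^5 × (15700)² = 7.997 × 10^13 J

E ≈ 8.00 × 10^13 J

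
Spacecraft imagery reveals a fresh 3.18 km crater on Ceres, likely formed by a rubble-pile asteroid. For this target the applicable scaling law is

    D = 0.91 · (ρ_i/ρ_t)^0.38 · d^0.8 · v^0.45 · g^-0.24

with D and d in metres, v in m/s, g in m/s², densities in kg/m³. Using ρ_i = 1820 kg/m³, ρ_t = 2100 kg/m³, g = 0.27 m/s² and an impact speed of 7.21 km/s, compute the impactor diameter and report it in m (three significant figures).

d ≈ 131 m

Rearranging for d: d = [D / (0.91 · (1820/2100)^0.38 · 7210^0.45 · 0.27^-0.24)]^(1/0.8).
D = 3180 m.
(1820/2100)^0.38 = 0.9471
7210^0.45 = 54.46
0.27^-0.24 = 1.369
Denominator = 0.91 × 0.9471 × 54.46 × 1.369 = 64.26
D / 64.26 = 3180 / 64.26 = 49.49
d = 49.49^(1/0.8) = 49.49^1.25 = 131.3 m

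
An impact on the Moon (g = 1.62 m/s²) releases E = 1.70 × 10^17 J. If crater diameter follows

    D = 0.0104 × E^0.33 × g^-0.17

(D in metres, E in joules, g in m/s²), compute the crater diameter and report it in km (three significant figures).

E^0.33 = (1.70 × 10^17)^0.33 = 4.853 × 10^5
g^-0.17 = 1.62^-0.17 = 0.9213
D = 0.0104 × 4.853 × 10^5 × 0.9213 = 4650 m
   = 4.650 km

D ≈ 4.65 km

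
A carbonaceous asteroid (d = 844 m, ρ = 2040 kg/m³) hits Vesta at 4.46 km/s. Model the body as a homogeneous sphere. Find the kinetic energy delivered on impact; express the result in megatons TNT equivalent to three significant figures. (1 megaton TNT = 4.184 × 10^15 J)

v = 4460 m/s.
Mass m = (π/6) ρ d³ = (π/6) × 2040 × (844)³ = 6.422 × 10^11 kg
E = ½ m v² = 0.5 × 6.422 × 10^11 × (4460)² = 6.387 × 10^18 J
   = 6.387 × 10^18 / 4.184×10^15 = 1527 Mt

E ≈ 1530 Mt TNT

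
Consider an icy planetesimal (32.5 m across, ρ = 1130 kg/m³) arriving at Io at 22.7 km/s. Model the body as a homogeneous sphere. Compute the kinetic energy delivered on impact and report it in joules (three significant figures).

E ≈ 5.23 × 10^15 J

v = 22700 m/s.
Mass m = (π/6) ρ d³ = (π/6) × 1130 × (32.5)³ = 2.031 × 10^7 kg
E = ½ m v² = 0.5 × 2.031 × 10^7 × (22700)² = 5.233 × 10^15 J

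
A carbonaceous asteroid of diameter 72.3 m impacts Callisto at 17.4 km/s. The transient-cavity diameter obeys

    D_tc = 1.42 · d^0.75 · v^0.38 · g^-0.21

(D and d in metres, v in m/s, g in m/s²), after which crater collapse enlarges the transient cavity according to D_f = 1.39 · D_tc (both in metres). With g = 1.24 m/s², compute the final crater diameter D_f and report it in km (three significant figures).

v = 17400 m/s.
d^0.75 = 72.3^0.75 = 24.79
v^0.38 = 17400^0.38 = 40.87
g^-0.21 = 1.24^-0.21 = 0.9558
D_tc = 1.42 × 24.79 × 40.87 × 0.9558 = 1375 m
D_f = 1.39 × 1375 = 1911 m
     = 1.911 km

D_f ≈ 1.91 km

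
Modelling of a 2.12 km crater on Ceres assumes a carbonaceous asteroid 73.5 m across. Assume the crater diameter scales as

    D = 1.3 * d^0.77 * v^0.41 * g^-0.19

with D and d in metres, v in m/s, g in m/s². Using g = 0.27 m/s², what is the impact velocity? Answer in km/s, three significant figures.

v ≈ 11.7 km/s

Rearranging for v: v = [D / (1.3 · 73.5^0.77 · 0.27^-0.19)]^(1/0.41).
D = 2120 m.
73.5^0.77 = 27.36
0.27^-0.19 = 1.282
Denominator = 1.3 × 27.36 × 1.282 = 45.60
D / 45.60 = 2120 / 45.60 = 46.49
v = 46.49^(1/0.41) = 46.49^2.439 = 11660 m/s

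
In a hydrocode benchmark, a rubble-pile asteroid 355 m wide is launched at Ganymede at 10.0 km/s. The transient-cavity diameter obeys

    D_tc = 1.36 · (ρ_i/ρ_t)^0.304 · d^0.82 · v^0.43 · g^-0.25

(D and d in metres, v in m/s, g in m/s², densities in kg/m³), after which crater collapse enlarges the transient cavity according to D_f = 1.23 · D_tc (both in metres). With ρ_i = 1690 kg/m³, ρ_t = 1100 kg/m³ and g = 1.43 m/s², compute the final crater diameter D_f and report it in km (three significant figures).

D_f ≈ 11.3 km

v = 10000 m/s.
(ρ_i/ρ_t)^0.304 = (1690/1100)^0.304 = 1.139
d^0.82 = 355^0.82 = 123.4
v^0.43 = 10000^0.43 = 52.48
g^-0.25 = 1.43^-0.25 = 0.9145
D_tc = 1.36 × 1.139 × 123.4 × 52.48 × 0.9145 = 9174 m
D_f = 1.23 × 9174 = 11284 m
     = 11.28 km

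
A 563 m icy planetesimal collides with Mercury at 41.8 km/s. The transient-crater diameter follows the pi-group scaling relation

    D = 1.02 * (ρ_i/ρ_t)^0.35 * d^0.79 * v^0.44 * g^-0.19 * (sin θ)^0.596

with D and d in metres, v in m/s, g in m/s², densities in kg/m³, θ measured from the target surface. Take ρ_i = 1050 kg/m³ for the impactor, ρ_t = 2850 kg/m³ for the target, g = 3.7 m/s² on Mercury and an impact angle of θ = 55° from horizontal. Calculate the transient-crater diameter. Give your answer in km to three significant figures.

D ≈ 8.01 km

In SI units: v = 41800 m/s.
(ρ_i/ρ_t)^0.35 = (1050/2850)^0.35 = 0.7051
d^0.79 = 563^0.79 = 148.9
v^0.44 = 41800^0.44 = 108.0
g^-0.19 = 3.7^-0.19 = 0.7799
(sin 55°)^0.596 = 0.8192^0.596 = 0.8879
D = 1.02 × 0.7051 × 148.9 × 108.0 × 0.7799 × 0.8879 = 8009 m
   = 8.009 km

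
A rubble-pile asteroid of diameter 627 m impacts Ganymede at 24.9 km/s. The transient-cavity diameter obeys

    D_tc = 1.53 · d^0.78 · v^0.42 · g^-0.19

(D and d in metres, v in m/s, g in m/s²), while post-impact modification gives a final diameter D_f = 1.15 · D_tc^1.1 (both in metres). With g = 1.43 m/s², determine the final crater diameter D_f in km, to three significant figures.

v = 24900 m/s.
d^0.78 = 627^0.78 = 152.0
v^0.42 = 24900^0.42 = 70.21
g^-0.19 = 1.43^-0.19 = 0.9343
D_tc = 1.53 × 152.0 × 70.21 × 0.9343 = 15260 m
D_f = 1.15 × (15260)^1.1 = 45984 m
     = 45.98 km

D_f ≈ 46.0 km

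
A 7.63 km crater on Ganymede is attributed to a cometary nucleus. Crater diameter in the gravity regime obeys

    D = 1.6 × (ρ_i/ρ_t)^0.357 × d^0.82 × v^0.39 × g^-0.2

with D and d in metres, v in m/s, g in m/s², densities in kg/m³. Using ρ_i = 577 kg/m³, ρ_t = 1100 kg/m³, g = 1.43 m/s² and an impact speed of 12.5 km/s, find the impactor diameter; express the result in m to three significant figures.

d ≈ 498 m

Rearranging for d: d = [D / (1.6 · (577/1100)^0.357 · 12500^0.39 · 1.43^-0.2)]^(1/0.82).
D = 7630 m.
(577/1100)^0.357 = 0.7943
12500^0.39 = 39.61
1.43^-0.2 = 0.9310
Denominator = 1.6 × 0.7943 × 39.61 × 0.9310 = 46.87
D / 46.87 = 7630 / 46.87 = 162.8
d = 162.8^(1/0.82) = 162.8^1.2195 = 497.9 m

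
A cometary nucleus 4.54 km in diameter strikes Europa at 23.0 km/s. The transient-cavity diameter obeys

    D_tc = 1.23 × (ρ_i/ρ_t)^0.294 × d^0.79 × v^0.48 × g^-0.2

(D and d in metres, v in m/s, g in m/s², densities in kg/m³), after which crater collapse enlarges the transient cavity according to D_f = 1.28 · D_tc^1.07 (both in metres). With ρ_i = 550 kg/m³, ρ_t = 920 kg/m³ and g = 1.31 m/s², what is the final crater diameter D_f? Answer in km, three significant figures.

In SI: d = 4540 m, v = 23000 m/s.
(ρ_i/ρ_t)^0.294 = (550/920)^0.294 = 0.8596
d^0.79 = 4540^0.79 = 774.6
v^0.48 = 23000^0.48 = 124.1
g^-0.2 = 1.31^-0.2 = 0.9474
D_tc = 1.23 × 0.8596 × 774.6 × 124.1 × 0.9474 = 96290 m
D_f = 1.28 × (96290)^1.07 = 2.752 × 10^5 m
     = 275.2 km

D_f ≈ 275 km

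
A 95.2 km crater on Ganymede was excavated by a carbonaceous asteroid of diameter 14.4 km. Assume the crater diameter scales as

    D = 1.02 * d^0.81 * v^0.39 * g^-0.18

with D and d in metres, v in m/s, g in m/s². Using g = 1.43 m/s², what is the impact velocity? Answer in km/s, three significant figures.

Rearranging for v: v = [D / (1.02 · 14400^0.81 · 1.43^-0.18)]^(1/0.39).
D = 95200 m.
14400^0.81 = 2335
1.43^-0.18 = 0.9376
Denominator = 1.02 × 2335 × 0.9376 = 2233
D / 2233 = 95200 / 2233 = 42.63
v = 42.63^(1/0.39) = 42.63^2.5641 = 15092 m/s

v ≈ 15.1 km/s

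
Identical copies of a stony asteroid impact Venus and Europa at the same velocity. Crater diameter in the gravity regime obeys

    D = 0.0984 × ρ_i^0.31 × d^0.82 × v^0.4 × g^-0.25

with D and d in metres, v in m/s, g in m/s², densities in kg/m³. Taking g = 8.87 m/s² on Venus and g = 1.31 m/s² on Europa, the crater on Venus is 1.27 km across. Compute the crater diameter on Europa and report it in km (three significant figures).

D ≈ 2.05 km

All impactor-dependent factors cancel in the ratio, leaving D_Europa/D_Venus = (g_Europa/g_Venus)^-0.25.
(1.31/8.87)^-0.25 = 0.1477^-0.25 = 1.613
D_Europa = 1.613 × 1.27 km = 2.05 km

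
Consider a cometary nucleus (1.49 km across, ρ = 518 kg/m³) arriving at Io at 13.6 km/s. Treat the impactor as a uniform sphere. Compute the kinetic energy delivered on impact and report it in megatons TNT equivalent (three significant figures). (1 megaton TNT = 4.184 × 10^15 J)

E ≈ 19800 Mt TNT

d = 1490 m; v = 13600 m/s.
Mass m = (π/6) ρ d³ = (π/6) × 518 × (1490)³ = 8.972 × 10^11 kg
E = ½ m v² = 0.5 × 8.972 × 10^11 × (13600)² = 8.297 × 10^19 J
   = 8.297 × 10^19 / 4.184×10^15 = 19830 Mt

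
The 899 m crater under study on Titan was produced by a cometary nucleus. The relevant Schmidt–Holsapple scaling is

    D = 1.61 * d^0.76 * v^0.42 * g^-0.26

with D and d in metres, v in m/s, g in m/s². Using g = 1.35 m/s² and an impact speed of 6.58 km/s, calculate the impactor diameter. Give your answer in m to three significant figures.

d ≈ 35.4 m

Rearranging for d: d = [D / (1.61 · 6580^0.42 · 1.35^-0.26)]^(1/0.76).
6580^0.42 = 40.15
1.35^-0.26 = 0.9249
Denominator = 1.61 × 40.15 × 0.9249 = 59.79
D / 59.79 = 899 / 59.79 = 15.04
d = 15.04^(1/0.76) = 15.04^1.3158 = 35.40 m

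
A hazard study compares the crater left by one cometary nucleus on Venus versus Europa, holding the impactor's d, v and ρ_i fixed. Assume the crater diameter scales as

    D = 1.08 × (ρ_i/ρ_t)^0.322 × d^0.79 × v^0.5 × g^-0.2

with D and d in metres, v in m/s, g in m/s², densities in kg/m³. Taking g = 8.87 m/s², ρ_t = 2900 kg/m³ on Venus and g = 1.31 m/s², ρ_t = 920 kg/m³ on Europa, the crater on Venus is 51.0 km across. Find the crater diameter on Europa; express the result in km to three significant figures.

D ≈ 108 km

The impactor-only factors (d, v, ρ_i) cancel in the ratio, leaving D_Europa/D_Venus = (g_Europa/g_Venus)^-0.2 · (ρ_t,Venus/ρ_t,Europa)^0.322.
(1.31/8.87)^-0.2 = 0.1477^-0.2 = 1.466
(2900/920)^0.322 = 3.152^0.322 = 1.447
Ratio = 1.466 × 1.447 = 2.121
D_Europa = 2.121 × 51.0 km = 108 km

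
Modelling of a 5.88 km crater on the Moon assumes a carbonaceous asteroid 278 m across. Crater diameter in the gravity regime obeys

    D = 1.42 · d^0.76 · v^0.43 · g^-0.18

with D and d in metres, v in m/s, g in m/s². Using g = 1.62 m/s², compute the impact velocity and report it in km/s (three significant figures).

Rearranging for v: v = [D / (1.42 · 278^0.76 · 1.62^-0.18)]^(1/0.43).
D = 5880 m.
278^0.76 = 72.02
1.62^-0.18 = 0.9168
Denominator = 1.42 × 72.02 × 0.9168 = 93.76
D / 93.76 = 5880 / 93.76 = 62.71
v = 62.71^(1/0.43) = 62.71^2.3256 = 15132 m/s

v ≈ 15.1 km/s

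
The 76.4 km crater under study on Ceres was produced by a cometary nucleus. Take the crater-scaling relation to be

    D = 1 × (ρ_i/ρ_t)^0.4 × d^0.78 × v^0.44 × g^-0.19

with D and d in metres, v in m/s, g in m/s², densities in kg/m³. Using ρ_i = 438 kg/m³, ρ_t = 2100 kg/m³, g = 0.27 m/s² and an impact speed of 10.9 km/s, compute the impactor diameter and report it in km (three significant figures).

Rearranging for d: d = [D / (1 · (438/2100)^0.4 · 10900^0.44 · 0.27^-0.19)]^(1/0.78).
D = 76400 m.
(438/2100)^0.4 = 0.5342
10900^0.44 = 59.77
0.27^-0.19 = 1.282
Denominator = 1 × 0.5342 × 59.77 × 1.282 = 40.93
D / 40.93 = 76400 / 40.93 = 1867
d = 1867^(1/0.78) = 1867^1.2821 = 15629 m

d ≈ 15.6 km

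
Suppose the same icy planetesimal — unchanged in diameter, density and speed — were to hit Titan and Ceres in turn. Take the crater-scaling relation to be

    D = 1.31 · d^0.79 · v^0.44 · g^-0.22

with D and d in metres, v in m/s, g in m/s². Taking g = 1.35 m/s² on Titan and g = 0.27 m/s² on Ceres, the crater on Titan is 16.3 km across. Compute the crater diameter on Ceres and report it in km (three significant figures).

D ≈ 23.2 km

All impactor-dependent factors cancel in the ratio, leaving D_Ceres/D_Titan = (g_Ceres/g_Titan)^-0.22.
(0.27/1.35)^-0.22 = 0.2000^-0.22 = 1.425
D_Ceres = 1.425 × 16.3 km = 23.2 km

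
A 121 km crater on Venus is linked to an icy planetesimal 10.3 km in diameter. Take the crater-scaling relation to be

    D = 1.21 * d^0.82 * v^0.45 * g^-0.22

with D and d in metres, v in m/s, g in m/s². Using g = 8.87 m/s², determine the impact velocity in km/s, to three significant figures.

v ≈ 18.3 km/s

Rearranging for v: v = [D / (1.21 · 10300^0.82 · 8.87^-0.22)]^(1/0.45).
D = 121000 m.
10300^0.82 = 1952
8.87^-0.22 = 0.6187
Denominator = 1.21 × 1952 × 0.6187 = 1461
D / 1461 = 121000 / 1461 = 82.82
v = 82.82^(1/0.45) = 82.82^2.2222 = 18301 m/s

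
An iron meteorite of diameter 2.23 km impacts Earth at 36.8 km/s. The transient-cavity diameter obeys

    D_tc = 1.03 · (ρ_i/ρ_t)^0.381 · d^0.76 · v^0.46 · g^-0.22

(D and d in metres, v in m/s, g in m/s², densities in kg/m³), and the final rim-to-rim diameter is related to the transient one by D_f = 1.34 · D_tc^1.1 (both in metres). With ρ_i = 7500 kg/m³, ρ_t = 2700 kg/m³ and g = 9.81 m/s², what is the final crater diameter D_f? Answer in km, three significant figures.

D_f ≈ 157 km

In SI: d = 2230 m, v = 36800 m/s.
(ρ_i/ρ_t)^0.381 = (7500/2700)^0.381 = 1.476
d^0.76 = 2230^0.76 = 350.5
v^0.46 = 36800^0.46 = 126.0
g^-0.22 = 9.81^-0.22 = 0.6051
D_tc = 1.03 × 1.476 × 350.5 × 126.0 × 0.6051 = 40630 m
D_f = 1.34 × (40630)^1.1 = 1.573 × 10^5 m
     = 157.3 km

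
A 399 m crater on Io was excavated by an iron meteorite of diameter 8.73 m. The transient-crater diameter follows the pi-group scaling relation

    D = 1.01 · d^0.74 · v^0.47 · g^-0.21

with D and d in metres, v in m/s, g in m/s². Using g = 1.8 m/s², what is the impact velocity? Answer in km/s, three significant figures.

Rearranging for v: v = [D / (1.01 · 8.73^0.74 · 1.8^-0.21)]^(1/0.47).
8.73^0.74 = 4.970
1.8^-0.21 = 0.8839
Denominator = 1.01 × 4.970 × 0.8839 = 4.437
D / 4.437 = 399 / 4.437 = 89.93
v = 89.93^(1/0.47) = 89.93^2.1277 = 14366 m/s

v ≈ 14.4 km/s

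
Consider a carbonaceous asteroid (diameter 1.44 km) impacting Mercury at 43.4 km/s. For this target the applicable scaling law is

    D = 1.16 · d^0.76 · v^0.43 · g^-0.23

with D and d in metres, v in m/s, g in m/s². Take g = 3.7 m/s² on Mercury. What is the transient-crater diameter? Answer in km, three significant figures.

In SI units: d = 1440 m, v = 43400 m/s.
d^0.76 = 1440^0.76 = 251.4
v^0.43 = 43400^0.43 = 98.66
g^-0.23 = 3.7^-0.23 = 0.7401
D = 1.16 × 251.4 × 98.66 × 0.7401 = 21294 m
   = 21.29 km

D ≈ 21.3 km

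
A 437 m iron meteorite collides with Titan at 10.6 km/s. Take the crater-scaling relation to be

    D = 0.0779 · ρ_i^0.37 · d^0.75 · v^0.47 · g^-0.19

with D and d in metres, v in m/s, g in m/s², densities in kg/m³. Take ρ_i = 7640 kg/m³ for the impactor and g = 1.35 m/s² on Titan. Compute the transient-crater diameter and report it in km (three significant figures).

D ≈ 15.0 km

In SI units: v = 10600 m/s.
ρ_i^0.37 = 7640^0.37 = 27.34
d^0.75 = 437^0.75 = 95.58
v^0.47 = 10600^0.47 = 77.96
g^-0.19 = 1.35^-0.19 = 0.9446
D = 0.0779 × 27.34 × 95.58 × 77.96 × 0.9446 = 14991 m
   = 14.99 km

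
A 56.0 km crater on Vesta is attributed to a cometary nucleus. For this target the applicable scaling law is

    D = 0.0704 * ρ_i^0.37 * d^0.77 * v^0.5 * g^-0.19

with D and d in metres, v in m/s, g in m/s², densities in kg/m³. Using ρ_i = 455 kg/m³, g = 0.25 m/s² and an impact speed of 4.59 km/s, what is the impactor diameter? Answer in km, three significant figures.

Rearranging for d: d = [D / (0.0704 · 455^0.37 · 4590^0.5 · 0.25^-0.19)]^(1/0.77).
D = 56000 m.
455^0.37 = 9.626
4590^0.5 = 67.75
0.25^-0.19 = 1.301
Denominator = 0.0704 × 9.626 × 67.75 × 1.301 = 59.73
D / 59.73 = 56000 / 59.73 = 937.6
d = 937.6^(1/0.77) = 937.6^1.2987 = 7240 m

d ≈ 7.24 km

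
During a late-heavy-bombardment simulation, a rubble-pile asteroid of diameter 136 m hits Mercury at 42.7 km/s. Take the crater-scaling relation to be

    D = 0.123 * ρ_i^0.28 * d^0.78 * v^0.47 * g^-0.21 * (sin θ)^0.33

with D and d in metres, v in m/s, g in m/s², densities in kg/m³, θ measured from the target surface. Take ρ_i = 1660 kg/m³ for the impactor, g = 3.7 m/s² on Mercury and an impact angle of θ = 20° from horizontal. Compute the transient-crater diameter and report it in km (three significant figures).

In SI units: v = 42700 m/s.
ρ_i^0.28 = 1660^0.28 = 7.973
d^0.78 = 136^0.78 = 46.15
v^0.47 = 42700^0.47 = 150.1
g^-0.21 = 3.7^-0.21 = 0.7598
(sin 20°)^0.33 = 0.3420^0.33 = 0.7018
D = 0.123 × 7.973 × 46.15 × 150.1 × 0.7598 × 0.7018 = 3622 m
   = 3.622 km

D ≈ 3.62 km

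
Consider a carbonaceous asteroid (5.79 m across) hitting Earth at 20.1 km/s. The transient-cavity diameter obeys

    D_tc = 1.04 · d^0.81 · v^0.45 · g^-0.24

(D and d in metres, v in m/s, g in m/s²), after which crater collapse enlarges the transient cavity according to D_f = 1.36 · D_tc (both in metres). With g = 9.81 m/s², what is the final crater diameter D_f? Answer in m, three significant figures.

D_f ≈ 293 m

v = 20100 m/s.
d^0.81 = 5.79^0.81 = 4.147
v^0.45 = 20100^0.45 = 86.38
g^-0.24 = 9.81^-0.24 = 0.5781
D_tc = 1.04 × 4.147 × 86.38 × 0.5781 = 215.4 m
D_f = 1.36 × 215.4 = 292.9 m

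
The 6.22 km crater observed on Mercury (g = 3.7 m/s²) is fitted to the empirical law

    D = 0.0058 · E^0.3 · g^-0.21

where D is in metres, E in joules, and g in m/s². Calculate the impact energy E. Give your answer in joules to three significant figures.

Rearranging: E = [D / (0.0058 · g^-0.21)]^(1/0.3).
D = 6220 m.
g^-0.21 = 3.7^-0.21 = 0.7598
D / (0.0058 × 0.7598) = 6220 / (4.407 × 10^-3) = 1.411 × 10^6
E = (1.411 × 10^6)^3.3333 = 3.149 × 10^20 J

E ≈ 3.15 × 10^20 J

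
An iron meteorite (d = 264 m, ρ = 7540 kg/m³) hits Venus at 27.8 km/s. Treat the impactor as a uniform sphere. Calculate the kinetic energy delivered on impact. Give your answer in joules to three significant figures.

v = 27800 m/s.
Mass m = (π/6) ρ d³ = (π/6) × 7540 × (264)³ = 7.264 × 10^10 kg
E = ½ m v² = 0.5 × 7.264 × 10^10 × (27800)² = 2.807 × 10^19 J

E ≈ 2.81 × 10^19 J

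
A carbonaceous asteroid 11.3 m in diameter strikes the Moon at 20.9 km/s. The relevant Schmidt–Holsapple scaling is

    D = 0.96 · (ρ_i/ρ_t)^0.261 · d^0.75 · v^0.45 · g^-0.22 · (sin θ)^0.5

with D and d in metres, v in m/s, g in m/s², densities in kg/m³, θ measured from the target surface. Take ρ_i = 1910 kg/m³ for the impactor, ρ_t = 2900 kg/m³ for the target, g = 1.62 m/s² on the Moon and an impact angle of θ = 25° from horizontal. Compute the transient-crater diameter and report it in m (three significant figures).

In SI units: v = 20900 m/s.
(ρ_i/ρ_t)^0.261 = (1910/2900)^0.261 = 0.8967
d^0.75 = 11.3^0.75 = 6.163
v^0.45 = 20900^0.45 = 87.92
g^-0.22 = 1.62^-0.22 = 0.8993
(sin 25°)^0.5 = 0.4226^0.5 = 0.6501
D = 0.96 × 0.8967 × 6.163 × 87.92 × 0.8993 × 0.6501 = 272.7 m

D ≈ 273 m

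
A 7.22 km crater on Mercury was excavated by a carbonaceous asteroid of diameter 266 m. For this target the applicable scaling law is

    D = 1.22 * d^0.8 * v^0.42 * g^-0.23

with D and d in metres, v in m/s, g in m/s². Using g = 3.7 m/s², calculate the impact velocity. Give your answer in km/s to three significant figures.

Rearranging for v: v = [D / (1.22 · 266^0.8 · 3.7^-0.23)]^(1/0.42).
D = 7220 m.
266^0.8 = 87.08
3.7^-0.23 = 0.7401
Denominator = 1.22 × 87.08 × 0.7401 = 78.63
D / 78.63 = 7220 / 78.63 = 91.82
v = 91.82^(1/0.42) = 91.82^2.381 = 47180 m/s

v ≈ 47.2 km/s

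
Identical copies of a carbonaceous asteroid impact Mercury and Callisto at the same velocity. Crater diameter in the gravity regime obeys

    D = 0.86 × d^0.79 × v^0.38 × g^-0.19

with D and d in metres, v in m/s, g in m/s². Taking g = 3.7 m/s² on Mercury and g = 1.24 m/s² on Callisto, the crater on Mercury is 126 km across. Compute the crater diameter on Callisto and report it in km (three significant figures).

D ≈ 155 km

All impactor-dependent factors cancel in the ratio, leaving D_Callisto/D_Mercury = (g_Callisto/g_Mercury)^-0.19.
(1.24/3.7)^-0.19 = 0.3351^-0.19 = 1.231
D_Callisto = 1.231 × 126 km = 155 km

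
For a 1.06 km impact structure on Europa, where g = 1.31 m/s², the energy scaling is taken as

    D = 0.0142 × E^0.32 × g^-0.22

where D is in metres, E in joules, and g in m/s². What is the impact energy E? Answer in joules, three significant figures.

E ≈ 2.04 × 10^15 J

Rearranging: E = [D / (0.0142 · g^-0.22)]^(1/0.32).
D = 1060 m.
g^-0.22 = 1.31^-0.22 = 0.9423
D / (0.0142 × 0.9423) = 1060 / (0.01338) = 7.922 × 10^4
E = (7.922 × 10^4)^3.125 = 2.036 × 10^15 J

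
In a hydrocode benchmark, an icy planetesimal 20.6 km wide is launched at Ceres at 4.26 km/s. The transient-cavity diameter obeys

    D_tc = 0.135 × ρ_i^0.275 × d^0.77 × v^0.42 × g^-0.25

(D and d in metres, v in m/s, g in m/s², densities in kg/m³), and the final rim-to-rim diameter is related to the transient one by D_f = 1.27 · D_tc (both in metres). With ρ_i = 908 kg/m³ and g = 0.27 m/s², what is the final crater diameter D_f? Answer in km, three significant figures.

In SI: d = 20600 m, v = 4260 m/s.
ρ_i^0.275 = 908^0.275 = 6.508
d^0.77 = 20600^0.77 = 2097
v^0.42 = 4260^0.42 = 33.45
g^-0.25 = 0.27^-0.25 = 1.387
D_tc = 0.135 × 6.508 × 2097 × 33.45 × 1.387 = 85480 m
D_f = 1.27 × 85480 = 1.086 × 10^5 m
     = 108.6 km

D_f ≈ 109 km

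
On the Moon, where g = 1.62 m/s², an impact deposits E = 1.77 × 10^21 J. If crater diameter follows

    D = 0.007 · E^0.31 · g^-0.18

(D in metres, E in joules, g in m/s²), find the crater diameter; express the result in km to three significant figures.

D ≈ 24.8 km

E^0.31 = (1.77 × 10^21)^0.31 = 3.863 × 10^6
g^-0.18 = 1.62^-0.18 = 0.9168
D = 0.007 × 3.863 × 10^6 × 0.9168 = 24791 m
   = 24.79 km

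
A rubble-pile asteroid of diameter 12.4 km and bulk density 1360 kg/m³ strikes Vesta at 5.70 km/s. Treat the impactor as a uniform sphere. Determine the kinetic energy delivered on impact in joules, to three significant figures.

E ≈ 2.21 × 10^22 J

d = 12400 m; v = 5700 m/s.
Mass m = (π/6) ρ d³ = (π/6) × 1360 × (12400)³ = 1.358 × 10^15 kg
E = ½ m v² = 0.5 × 1.358 × 10^15 × (5700)² = 2.206 × 10^22 J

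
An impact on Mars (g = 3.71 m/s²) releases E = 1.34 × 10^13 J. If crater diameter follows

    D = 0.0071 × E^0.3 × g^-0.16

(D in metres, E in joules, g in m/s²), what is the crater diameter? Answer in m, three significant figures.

E^0.3 = (1.34 × 10^13)^0.3 = 8.672 × 10^3
g^-0.16 = 3.71^-0.16 = 0.8108
D = 0.0071 × 8.672 × 10^3 × 0.8108 = 49.92 m

D ≈ 49.9 m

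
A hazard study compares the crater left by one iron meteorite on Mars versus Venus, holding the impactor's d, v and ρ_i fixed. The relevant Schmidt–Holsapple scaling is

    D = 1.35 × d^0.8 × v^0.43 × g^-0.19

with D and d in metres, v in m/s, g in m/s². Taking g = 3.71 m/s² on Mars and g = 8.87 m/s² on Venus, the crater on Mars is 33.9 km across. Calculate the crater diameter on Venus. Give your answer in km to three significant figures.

D ≈ 28.7 km

All impactor-dependent factors cancel in the ratio, leaving D_Venus/D_Mars = (g_Venus/g_Mars)^-0.19.
(8.87/3.71)^-0.19 = 2.391^-0.19 = 0.8474
D_Venus = 0.8474 × 33.9 km = 28.7 km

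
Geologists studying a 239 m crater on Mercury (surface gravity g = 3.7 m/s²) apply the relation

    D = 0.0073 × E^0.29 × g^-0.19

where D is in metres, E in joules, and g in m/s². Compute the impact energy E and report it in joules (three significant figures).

E ≈ 8.74 × 10^15 J

Rearranging: E = [D / (0.0073 · g^-0.19)]^(1/0.29).
g^-0.19 = 3.7^-0.19 = 0.7799
D / (0.0073 × 0.7799) = 239 / (5.693 × 10^-3) = 4.198 × 10^4
E = (4.198 × 10^4)^3.4483 = 8.743 × 10^15 J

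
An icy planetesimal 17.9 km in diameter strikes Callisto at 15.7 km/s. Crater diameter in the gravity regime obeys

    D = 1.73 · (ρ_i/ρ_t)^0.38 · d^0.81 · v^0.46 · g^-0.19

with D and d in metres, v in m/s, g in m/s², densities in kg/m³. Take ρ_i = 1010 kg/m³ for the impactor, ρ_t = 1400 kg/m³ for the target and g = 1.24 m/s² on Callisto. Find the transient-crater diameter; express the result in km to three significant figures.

D ≈ 348 km

In SI units: d = 17900 m, v = 15700 m/s.
(ρ_i/ρ_t)^0.38 = (1010/1400)^0.38 = 0.8833
d^0.81 = 17900^0.81 = 2785
v^0.46 = 15700^0.46 = 85.14
g^-0.19 = 1.24^-0.19 = 0.9600
D = 1.73 × 0.8833 × 2785 × 85.14 × 0.9600 = 3.478 × 10^5 m
   = 347.8 km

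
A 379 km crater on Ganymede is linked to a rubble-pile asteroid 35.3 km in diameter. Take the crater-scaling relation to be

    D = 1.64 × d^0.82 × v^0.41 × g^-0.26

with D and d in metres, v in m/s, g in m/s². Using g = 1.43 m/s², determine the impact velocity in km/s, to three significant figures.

Rearranging for v: v = [D / (1.64 · 35300^0.82 · 1.43^-0.26)]^(1/0.41).
D = 379000 m.
35300^0.82 = 5360
1.43^-0.26 = 0.9112
Denominator = 1.64 × 5360 × 0.9112 = 8010
D / 8010 = 379000 / 8010 = 47.32
v = 47.32^(1/0.41) = 47.32^2.439 = 12174 m/s

v ≈ 12.2 km/s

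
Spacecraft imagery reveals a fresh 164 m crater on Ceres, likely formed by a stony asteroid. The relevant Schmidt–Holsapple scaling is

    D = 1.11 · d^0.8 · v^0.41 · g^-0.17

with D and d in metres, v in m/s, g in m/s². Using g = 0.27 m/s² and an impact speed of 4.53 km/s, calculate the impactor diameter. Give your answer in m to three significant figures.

d ≈ 5.22 m

Rearranging for d: d = [D / (1.11 · 4530^0.41 · 0.27^-0.17)]^(1/0.8).
4530^0.41 = 31.55
0.27^-0.17 = 1.249
Denominator = 1.11 × 31.55 × 1.249 = 43.74
D / 43.74 = 164 / 43.74 = 3.749
d = 3.749^(1/0.8) = 3.749^1.25 = 5.217 m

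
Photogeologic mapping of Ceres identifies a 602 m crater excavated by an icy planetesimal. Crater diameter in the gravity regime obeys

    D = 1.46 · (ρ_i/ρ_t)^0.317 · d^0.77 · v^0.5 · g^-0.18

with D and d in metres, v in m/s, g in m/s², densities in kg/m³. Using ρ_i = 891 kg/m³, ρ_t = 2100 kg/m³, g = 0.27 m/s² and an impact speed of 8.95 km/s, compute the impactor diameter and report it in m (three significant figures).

d ≈ 7.09 m

Rearranging for d: d = [D / (1.46 · (891/2100)^0.317 · 8950^0.5 · 0.27^-0.18)]^(1/0.77).
(891/2100)^0.317 = 0.7620
8950^0.5 = 94.60
0.27^-0.18 = 1.266
Denominator = 1.46 × 0.7620 × 94.60 × 1.266 = 133.2
D / 133.2 = 602 / 133.2 = 4.520
d = 4.520^(1/0.77) = 4.520^1.2987 = 7.093 m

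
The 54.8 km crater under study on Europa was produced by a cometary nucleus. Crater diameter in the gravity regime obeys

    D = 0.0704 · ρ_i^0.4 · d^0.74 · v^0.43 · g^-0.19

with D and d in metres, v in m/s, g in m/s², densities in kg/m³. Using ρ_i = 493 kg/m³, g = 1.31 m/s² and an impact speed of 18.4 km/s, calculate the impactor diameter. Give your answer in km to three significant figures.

Rearranging for d: d = [D / (0.0704 · 493^0.4 · 18400^0.43 · 1.31^-0.19)]^(1/0.74).
D = 54800 m.
493^0.4 = 11.94
18400^0.43 = 68.21
1.31^-0.19 = 0.9500
Denominator = 0.0704 × 11.94 × 68.21 × 0.9500 = 54.47
D / 54.47 = 54800 / 54.47 = 1006
d = 1006^(1/0.74) = 1006^1.3514 = 11421 m

d ≈ 11.4 km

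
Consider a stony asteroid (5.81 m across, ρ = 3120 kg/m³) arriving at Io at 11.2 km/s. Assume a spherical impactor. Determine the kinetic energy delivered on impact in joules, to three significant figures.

v = 11200 m/s.
Mass m = (π/6) ρ d³ = (π/6) × 3120 × (5.81)³ = 3.204 × 10^5 kg
E = ½ m v² = 0.5 × 3.204 × 10^5 × (11200)² = 2.010 × 10^13 J

E ≈ 2.01 × 10^13 J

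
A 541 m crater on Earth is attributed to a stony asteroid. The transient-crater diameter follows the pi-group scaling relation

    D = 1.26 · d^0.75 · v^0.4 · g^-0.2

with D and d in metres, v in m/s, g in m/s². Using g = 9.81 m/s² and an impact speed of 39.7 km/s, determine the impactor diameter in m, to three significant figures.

d ≈ 21.0 m

Rearranging for d: d = [D / (1.26 · 39700^0.4 · 9.81^-0.2)]^(1/0.75).
39700^0.4 = 69.11
9.81^-0.2 = 0.6334
Denominator = 1.26 × 69.11 × 0.6334 = 55.16
D / 55.16 = 541 / 55.16 = 9.808
d = 9.808^(1/0.75) = 9.808^1.3333 = 20.99 m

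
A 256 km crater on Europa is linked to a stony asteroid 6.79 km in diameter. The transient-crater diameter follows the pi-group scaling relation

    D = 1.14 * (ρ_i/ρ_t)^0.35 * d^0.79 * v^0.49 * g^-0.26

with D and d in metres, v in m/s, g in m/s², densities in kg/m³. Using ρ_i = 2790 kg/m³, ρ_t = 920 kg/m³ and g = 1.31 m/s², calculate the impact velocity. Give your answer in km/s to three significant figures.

v ≈ 28.9 km/s

Rearranging for v: v = [D / (1.14 · (2790/920)^0.35 · 6790^0.79 · 1.31^-0.26)]^(1/0.49).
D = 256000 m.
(2790/920)^0.35 = 1.474
6790^0.79 = 1065
1.31^-0.26 = 0.9322
Denominator = 1.14 × 1.474 × 1065 × 0.9322 = 1668
D / 1668 = 256000 / 1668 = 153.5
v = 153.5^(1/0.49) = 153.5^2.0408 = 28934 m/s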